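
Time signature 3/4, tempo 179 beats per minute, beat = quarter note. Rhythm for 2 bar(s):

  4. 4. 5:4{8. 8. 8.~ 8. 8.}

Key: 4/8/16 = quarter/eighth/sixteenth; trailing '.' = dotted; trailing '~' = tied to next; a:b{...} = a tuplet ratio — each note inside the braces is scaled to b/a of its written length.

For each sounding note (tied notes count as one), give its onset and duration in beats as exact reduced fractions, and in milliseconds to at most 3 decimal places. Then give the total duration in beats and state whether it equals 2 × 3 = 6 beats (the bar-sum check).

1) 0.0ms=0b +502.793ms=3/2b
2) 502.793ms=3/2b +502.793ms=3/2b
3) 1005.587ms=3b +201.117ms=3/5b
4) 1206.704ms=18/5b +201.117ms=3/5b
5) 1407.821ms=21/5b +402.235ms=6/5b
6) 1810.056ms=27/5b +201.117ms=3/5b
Σ=6b of 6 (179bpm 3/4) — PASS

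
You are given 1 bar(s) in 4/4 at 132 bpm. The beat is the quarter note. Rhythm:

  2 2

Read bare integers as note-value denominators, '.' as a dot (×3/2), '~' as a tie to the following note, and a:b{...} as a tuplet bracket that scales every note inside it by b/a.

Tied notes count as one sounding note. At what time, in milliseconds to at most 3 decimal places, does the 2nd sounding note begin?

note 2 onset = 2b = 909.091ms

1. 0.0ms @ 0 + 909.091ms (2)
2. 909.091ms @ 2 + 909.091ms (2)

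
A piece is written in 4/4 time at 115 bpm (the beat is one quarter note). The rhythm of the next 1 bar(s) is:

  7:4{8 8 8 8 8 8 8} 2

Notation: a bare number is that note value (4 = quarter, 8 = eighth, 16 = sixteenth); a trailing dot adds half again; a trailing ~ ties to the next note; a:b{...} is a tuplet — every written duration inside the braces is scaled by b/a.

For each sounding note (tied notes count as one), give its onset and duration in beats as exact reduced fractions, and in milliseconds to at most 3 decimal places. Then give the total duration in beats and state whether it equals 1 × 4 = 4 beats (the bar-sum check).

1) 0.0ms=0b +149.068ms=2/7b
2) 149.068ms=2/7b +149.068ms=2/7b
3) 298.137ms=4/7b +149.068ms=2/7b
4) 447.205ms=6/7b +149.068ms=2/7b
5) 596.273ms=8/7b +149.068ms=2/7b
6) 745.342ms=10/7b +149.068ms=2/7b
7) 894.41ms=12/7b +149.068ms=2/7b
8) 1043.478ms=2b +1043.478ms=2b
Σ=4b of 4 (115bpm 4/4) — PASS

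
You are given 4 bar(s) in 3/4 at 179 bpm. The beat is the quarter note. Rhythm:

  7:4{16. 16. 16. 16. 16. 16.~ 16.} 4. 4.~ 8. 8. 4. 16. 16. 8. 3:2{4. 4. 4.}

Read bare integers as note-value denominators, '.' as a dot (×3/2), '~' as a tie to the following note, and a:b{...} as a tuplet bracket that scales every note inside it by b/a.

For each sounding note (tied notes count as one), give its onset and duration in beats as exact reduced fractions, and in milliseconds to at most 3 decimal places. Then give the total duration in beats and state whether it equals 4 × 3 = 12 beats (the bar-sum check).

1) 0.0ms=0b +71.828ms=3/14b
2) 71.828ms=3/14b +71.828ms=3/14b
3) 143.655ms=3/7b +71.828ms=3/14b
4) 215.483ms=9/14b +71.828ms=3/14b
5) 287.31ms=6/7b +71.828ms=3/14b
6) 359.138ms=15/14b +143.655ms=3/7b
7) 502.793ms=3/2b +502.793ms=3/2b
8) 1005.587ms=3b +754.19ms=9/4b
9) 1759.777ms=21/4b +251.397ms=3/4b
10) 2011.173ms=6b +502.793ms=3/2b
11) 2513.966ms=15/2b +125.698ms=3/8b
12) 2639.665ms=63/8b +125.698ms=3/8b
13) 2765.363ms=33/4b +251.397ms=3/4b
14) 3016.76ms=9b +335.196ms=1b
15) 3351.955ms=10b +335.196ms=1b
16) 3687.151ms=11b +335.196ms=1b
Σ=12b of 12 (179bpm 3/4) — PASS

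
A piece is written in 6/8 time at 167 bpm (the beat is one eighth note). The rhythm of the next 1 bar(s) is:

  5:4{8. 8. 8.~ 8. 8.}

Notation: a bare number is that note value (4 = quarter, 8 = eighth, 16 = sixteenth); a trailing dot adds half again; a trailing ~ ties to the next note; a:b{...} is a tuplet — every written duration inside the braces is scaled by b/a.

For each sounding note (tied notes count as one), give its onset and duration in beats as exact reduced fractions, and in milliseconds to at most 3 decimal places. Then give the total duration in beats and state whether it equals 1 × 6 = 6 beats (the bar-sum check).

1) 0.0ms=0b +431.138ms=6/5b
2) 431.138ms=6/5b +431.138ms=6/5b
3) 862.275ms=12/5b +862.275ms=12/5b
4) 1724.551ms=24/5b +431.138ms=6/5b
Σ=6b of 6 (167bpm 6/8) — PASS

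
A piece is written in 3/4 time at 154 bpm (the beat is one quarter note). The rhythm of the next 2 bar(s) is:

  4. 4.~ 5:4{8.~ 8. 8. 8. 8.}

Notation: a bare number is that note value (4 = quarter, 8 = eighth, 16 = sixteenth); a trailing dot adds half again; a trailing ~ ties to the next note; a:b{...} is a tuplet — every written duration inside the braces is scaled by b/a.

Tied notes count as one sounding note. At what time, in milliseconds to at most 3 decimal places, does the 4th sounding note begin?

note 4 onset = 24/5b = 1870.13ms

1. 0.0ms @ 0 + 584.416ms (3/2)
2. 584.416ms @ 3/2 + 1051.948ms (27/10)
3. 1636.364ms @ 21/5 + 233.766ms (3/5)
4. 1870.13ms @ 24/5 + 233.766ms (3/5)
5. 2103.896ms @ 27/5 + 233.766ms (3/5)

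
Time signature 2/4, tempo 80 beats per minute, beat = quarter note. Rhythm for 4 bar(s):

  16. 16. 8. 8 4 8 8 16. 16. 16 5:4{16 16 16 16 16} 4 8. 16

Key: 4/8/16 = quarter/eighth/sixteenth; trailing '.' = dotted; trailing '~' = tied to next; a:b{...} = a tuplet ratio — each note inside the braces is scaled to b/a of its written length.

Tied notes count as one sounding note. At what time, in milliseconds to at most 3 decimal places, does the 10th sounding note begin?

1. 0.0ms @ 0 + 281.25ms (3/8)
2. 281.25ms @ 3/8 + 281.25ms (3/8)
3. 562.5ms @ 3/4 + 562.5ms (3/4)
4. 1125.0ms @ 3/2 + 375.0ms (1/2)
5. 1500.0ms @ 2 + 750.0ms (1)
6. 2250.0ms @ 3 + 375.0ms (1/2)
7. 2625.0ms @ 7/2 + 375.0ms (1/2)
8. 3000.0ms @ 4 + 281.25ms (3/8)
9. 3281.25ms @ 35/8 + 281.25ms (3/8)
10. 3562.5ms @ 19/4 + 187.5ms (1/4)
11. 3750.0ms @ 5 + 150.0ms (1/5)
12. 3900.0ms @ 26/5 + 150.0ms (1/5)
13. 4050.0ms @ 27/5 + 150.0ms (1/5)
14. 4200.0ms @ 28/5 + 150.0ms (1/5)
15. 4350.0ms @ 29/5 + 150.0ms (1/5)
16. 4500.0ms @ 6 + 750.0ms (1)
17. 5250.0ms @ 7 + 562.5ms (3/4)
18. 5812.5ms @ 31/4 + 187.5ms (1/4)

note 10 onset = 19/4b = 3562.5ms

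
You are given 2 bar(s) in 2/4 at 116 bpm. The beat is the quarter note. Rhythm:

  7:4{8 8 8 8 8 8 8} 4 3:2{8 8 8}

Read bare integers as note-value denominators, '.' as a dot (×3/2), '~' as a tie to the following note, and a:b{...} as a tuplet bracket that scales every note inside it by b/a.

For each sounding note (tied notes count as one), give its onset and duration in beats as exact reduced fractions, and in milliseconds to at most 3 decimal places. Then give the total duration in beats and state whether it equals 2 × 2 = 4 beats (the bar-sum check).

1) 0.0ms=0b +147.783ms=2/7b
2) 147.783ms=2/7b +147.783ms=2/7b
3) 295.567ms=4/7b +147.783ms=2/7b
4) 443.35ms=6/7b +147.783ms=2/7b
5) 591.133ms=8/7b +147.783ms=2/7b
6) 738.916ms=10/7b +147.783ms=2/7b
7) 886.7ms=12/7b +147.783ms=2/7b
8) 1034.483ms=2b +517.241ms=1b
9) 1551.724ms=3b +172.414ms=1/3b
10) 1724.138ms=10/3b +172.414ms=1/3b
11) 1896.552ms=11/3b +172.414ms=1/3b
Σ=4b of 4 (116bpm 2/4) — PASS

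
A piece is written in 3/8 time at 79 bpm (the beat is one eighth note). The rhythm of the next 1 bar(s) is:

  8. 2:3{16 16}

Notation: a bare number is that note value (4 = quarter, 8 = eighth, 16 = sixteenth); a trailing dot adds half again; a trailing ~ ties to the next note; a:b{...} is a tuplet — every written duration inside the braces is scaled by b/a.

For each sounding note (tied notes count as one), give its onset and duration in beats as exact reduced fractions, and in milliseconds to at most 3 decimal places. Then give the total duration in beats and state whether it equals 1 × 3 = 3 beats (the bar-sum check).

1) 0.0ms=0b +1139.241ms=3/2b
2) 1139.241ms=3/2b +569.62ms=3/4b
3) 1708.861ms=9/4b +569.62ms=3/4b
Σ=3b of 3 (79bpm 3/8) — PASS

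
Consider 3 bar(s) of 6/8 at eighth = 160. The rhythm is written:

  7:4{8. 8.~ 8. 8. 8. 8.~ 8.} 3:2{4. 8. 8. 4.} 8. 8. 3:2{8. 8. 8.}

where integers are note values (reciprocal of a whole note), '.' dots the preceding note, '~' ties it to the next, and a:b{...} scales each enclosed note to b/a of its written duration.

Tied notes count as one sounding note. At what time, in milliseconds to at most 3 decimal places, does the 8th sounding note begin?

1. 0.0ms @ 0 + 321.429ms (6/7)
2. 321.429ms @ 6/7 + 642.857ms (12/7)
3. 964.286ms @ 18/7 + 321.429ms (6/7)
4. 1285.714ms @ 24/7 + 321.429ms (6/7)
5. 1607.143ms @ 30/7 + 642.857ms (12/7)
6. 2250.0ms @ 6 + 750.0ms (2)
7. 3000.0ms @ 8 + 375.0ms (1)
8. 3375.0ms @ 9 + 375.0ms (1)
9. 3750.0ms @ 10 + 750.0ms (2)
10. 4500.0ms @ 12 + 562.5ms (3/2)
11. 5062.5ms @ 27/2 + 562.5ms (3/2)
12. 5625.0ms @ 15 + 375.0ms (1)
13. 6000.0ms @ 16 + 375.0ms (1)
14. 6375.0ms @ 17 + 375.0ms (1)

note 8 onset = 9b = 3375.0ms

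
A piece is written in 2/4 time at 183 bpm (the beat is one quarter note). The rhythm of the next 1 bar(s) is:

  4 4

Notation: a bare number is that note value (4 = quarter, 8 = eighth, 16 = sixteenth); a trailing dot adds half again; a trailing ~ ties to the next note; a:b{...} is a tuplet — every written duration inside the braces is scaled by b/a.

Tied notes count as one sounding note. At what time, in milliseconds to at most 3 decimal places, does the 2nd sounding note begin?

note 2 onset = 1b = 327.869ms

1. 0.0ms @ 0 + 327.869ms (1)
2. 327.869ms @ 1 + 327.869ms (1)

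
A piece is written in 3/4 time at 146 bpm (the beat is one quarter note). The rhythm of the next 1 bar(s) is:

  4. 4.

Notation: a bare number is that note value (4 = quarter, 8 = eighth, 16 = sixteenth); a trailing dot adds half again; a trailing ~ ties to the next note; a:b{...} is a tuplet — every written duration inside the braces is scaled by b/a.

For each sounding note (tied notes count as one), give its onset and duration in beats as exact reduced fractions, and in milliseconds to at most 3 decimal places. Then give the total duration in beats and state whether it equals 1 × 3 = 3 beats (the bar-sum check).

1) 0.0ms=0b +616.438ms=3/2b
2) 616.438ms=3/2b +616.438ms=3/2b
Σ=3b of 3 (146bpm 3/4) — PASS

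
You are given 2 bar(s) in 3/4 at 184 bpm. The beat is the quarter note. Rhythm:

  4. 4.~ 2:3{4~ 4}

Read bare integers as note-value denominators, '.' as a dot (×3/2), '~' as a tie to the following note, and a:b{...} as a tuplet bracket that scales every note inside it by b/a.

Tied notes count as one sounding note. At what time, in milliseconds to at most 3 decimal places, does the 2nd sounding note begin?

note 2 onset = 3/2b = 489.13ms

1. 0.0ms @ 0 + 489.13ms (3/2)
2. 489.13ms @ 3/2 + 1467.391ms (9/2)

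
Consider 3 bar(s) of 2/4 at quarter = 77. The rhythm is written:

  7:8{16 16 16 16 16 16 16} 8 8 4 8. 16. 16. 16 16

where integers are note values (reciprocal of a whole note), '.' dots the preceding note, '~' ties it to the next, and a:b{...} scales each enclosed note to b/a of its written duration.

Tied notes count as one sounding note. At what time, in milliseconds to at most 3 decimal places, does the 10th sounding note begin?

1. 0.0ms @ 0 + 222.635ms (2/7)
2. 222.635ms @ 2/7 + 222.635ms (2/7)
3. 445.269ms @ 4/7 + 222.635ms (2/7)
4. 667.904ms @ 6/7 + 222.635ms (2/7)
5. 890.538ms @ 8/7 + 222.635ms (2/7)
6. 1113.173ms @ 10/7 + 222.635ms (2/7)
7. 1335.807ms @ 12/7 + 222.635ms (2/7)
8. 1558.442ms @ 2 + 389.61ms (1/2)
9. 1948.052ms @ 5/2 + 389.61ms (1/2)
10. 2337.662ms @ 3 + 779.221ms (1)
11. 3116.883ms @ 4 + 584.416ms (3/4)
12. 3701.299ms @ 19/4 + 292.208ms (3/8)
13. 3993.506ms @ 41/8 + 292.208ms (3/8)
14. 4285.714ms @ 11/2 + 194.805ms (1/4)
15. 4480.519ms @ 23/4 + 194.805ms (1/4)

note 10 onset = 3b = 2337.662ms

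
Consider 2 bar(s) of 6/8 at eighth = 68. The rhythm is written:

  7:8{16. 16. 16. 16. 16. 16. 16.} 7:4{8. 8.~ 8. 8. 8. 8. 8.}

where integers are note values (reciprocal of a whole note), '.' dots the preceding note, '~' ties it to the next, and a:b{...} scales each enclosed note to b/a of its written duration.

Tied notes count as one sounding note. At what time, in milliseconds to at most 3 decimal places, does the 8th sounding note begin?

note 8 onset = 6b = 5294.118ms

1. 0.0ms @ 0 + 756.303ms (6/7)
2. 756.303ms @ 6/7 + 756.303ms (6/7)
3. 1512.605ms @ 12/7 + 756.303ms (6/7)
4. 2268.908ms @ 18/7 + 756.303ms (6/7)
5. 3025.21ms @ 24/7 + 756.303ms (6/7)
6. 3781.513ms @ 30/7 + 756.303ms (6/7)
7. 4537.815ms @ 36/7 + 756.303ms (6/7)
8. 5294.118ms @ 6 + 756.303ms (6/7)
9. 6050.42ms @ 48/7 + 1512.605ms (12/7)
10. 7563.025ms @ 60/7 + 756.303ms (6/7)
11. 8319.328ms @ 66/7 + 756.303ms (6/7)
12. 9075.63ms @ 72/7 + 756.303ms (6/7)
13. 9831.933ms @ 78/7 + 756.303ms (6/7)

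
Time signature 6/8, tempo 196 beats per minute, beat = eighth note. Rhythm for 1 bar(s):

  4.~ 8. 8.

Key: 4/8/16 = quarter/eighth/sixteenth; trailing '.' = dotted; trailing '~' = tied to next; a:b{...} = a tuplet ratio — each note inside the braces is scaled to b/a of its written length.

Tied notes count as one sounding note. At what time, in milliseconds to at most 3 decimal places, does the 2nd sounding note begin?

note 2 onset = 9/2b = 1377.551ms

1. 0.0ms @ 0 + 1377.551ms (9/2)
2. 1377.551ms @ 9/2 + 459.184ms (3/2)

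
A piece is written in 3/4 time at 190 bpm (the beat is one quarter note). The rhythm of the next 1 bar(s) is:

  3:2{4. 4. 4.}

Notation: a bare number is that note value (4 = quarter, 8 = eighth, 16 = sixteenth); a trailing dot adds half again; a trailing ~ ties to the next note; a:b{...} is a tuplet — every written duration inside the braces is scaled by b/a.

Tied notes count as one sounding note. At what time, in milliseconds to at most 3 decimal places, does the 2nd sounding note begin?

note 2 onset = 1b = 315.789ms

1. 0.0ms @ 0 + 315.789ms (1)
2. 315.789ms @ 1 + 315.789ms (1)
3. 631.579ms @ 2 + 315.789ms (1)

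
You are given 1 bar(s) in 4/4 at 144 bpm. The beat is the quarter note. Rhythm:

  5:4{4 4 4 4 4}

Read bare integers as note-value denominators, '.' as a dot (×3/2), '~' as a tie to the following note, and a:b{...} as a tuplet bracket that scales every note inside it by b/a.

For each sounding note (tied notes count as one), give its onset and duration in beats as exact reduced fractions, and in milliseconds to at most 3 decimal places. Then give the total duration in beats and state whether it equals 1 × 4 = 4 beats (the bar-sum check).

1) 0.0ms=0b +333.333ms=4/5b
2) 333.333ms=4/5b +333.333ms=4/5b
3) 666.667ms=8/5b +333.333ms=4/5b
4) 1000.0ms=12/5b +333.333ms=4/5b
5) 1333.333ms=16/5b +333.333ms=4/5b
Σ=4b of 4 (144bpm 4/4) — PASS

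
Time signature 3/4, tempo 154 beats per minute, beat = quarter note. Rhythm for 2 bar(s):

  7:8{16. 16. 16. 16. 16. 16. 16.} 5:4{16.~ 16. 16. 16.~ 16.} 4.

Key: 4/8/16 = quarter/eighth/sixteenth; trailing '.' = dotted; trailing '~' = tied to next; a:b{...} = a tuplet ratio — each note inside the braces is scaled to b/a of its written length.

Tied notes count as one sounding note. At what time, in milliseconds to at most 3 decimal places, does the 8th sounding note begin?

note 8 onset = 3b = 1168.831ms

1. 0.0ms @ 0 + 166.976ms (3/7)
2. 166.976ms @ 3/7 + 166.976ms (3/7)
3. 333.952ms @ 6/7 + 166.976ms (3/7)
4. 500.928ms @ 9/7 + 166.976ms (3/7)
5. 667.904ms @ 12/7 + 166.976ms (3/7)
6. 834.879ms @ 15/7 + 166.976ms (3/7)
7. 1001.855ms @ 18/7 + 166.976ms (3/7)
8. 1168.831ms @ 3 + 233.766ms (3/5)
9. 1402.597ms @ 18/5 + 116.883ms (3/10)
10. 1519.481ms @ 39/10 + 233.766ms (3/5)
11. 1753.247ms @ 9/2 + 584.416ms (3/2)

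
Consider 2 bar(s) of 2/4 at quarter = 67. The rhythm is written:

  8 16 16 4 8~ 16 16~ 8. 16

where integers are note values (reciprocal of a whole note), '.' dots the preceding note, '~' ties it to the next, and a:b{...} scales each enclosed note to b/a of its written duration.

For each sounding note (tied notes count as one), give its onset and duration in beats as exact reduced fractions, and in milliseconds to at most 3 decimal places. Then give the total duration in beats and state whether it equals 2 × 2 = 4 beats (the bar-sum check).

1) 0.0ms=0b +447.761ms=1/2b
2) 447.761ms=1/2b +223.881ms=1/4b
3) 671.642ms=3/4b +223.881ms=1/4b
4) 895.522ms=1b +895.522ms=1b
5) 1791.045ms=2b +671.642ms=3/4b
6) 2462.687ms=11/4b +895.522ms=1b
7) 3358.209ms=15/4b +223.881ms=1/4b
Σ=4b of 4 (67bpm 2/4) — PASS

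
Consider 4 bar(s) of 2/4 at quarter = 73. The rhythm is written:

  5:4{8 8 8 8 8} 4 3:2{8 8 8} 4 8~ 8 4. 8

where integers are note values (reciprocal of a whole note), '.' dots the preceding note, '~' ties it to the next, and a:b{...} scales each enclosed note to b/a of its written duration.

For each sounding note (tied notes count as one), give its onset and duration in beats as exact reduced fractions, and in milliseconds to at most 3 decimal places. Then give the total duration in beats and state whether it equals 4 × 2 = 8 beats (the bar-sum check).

1) 0.0ms=0b +328.767ms=2/5b
2) 328.767ms=2/5b +328.767ms=2/5b
3) 657.534ms=4/5b +328.767ms=2/5b
4) 986.301ms=6/5b +328.767ms=2/5b
5) 1315.068ms=8/5b +328.767ms=2/5b
6) 1643.836ms=2b +821.918ms=1b
7) 2465.753ms=3b +273.973ms=1/3b
8) 2739.726ms=10/3b +273.973ms=1/3b
9) 3013.699ms=11/3b +273.973ms=1/3b
10) 3287.671ms=4b +821.918ms=1b
11) 4109.589ms=5b +821.918ms=1b
12) 4931.507ms=6b +1232.877ms=3/2b
13) 6164.384ms=15/2b +410.959ms=1/2b
Σ=8b of 8 (73bpm 2/4) — PASS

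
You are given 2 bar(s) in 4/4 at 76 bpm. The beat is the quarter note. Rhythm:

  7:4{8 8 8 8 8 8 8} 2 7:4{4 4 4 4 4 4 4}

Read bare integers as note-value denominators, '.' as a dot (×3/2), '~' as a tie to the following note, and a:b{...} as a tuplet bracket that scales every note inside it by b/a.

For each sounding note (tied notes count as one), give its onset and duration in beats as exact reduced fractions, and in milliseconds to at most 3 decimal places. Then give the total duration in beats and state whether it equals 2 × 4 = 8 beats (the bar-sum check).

1) 0.0ms=0b +225.564ms=2/7b
2) 225.564ms=2/7b +225.564ms=2/7b
3) 451.128ms=4/7b +225.564ms=2/7b
4) 676.692ms=6/7b +225.564ms=2/7b
5) 902.256ms=8/7b +225.564ms=2/7b
6) 1127.82ms=10/7b +225.564ms=2/7b
7) 1353.383ms=12/7b +225.564ms=2/7b
8) 1578.947ms=2b +1578.947ms=2b
9) 3157.895ms=4b +451.128ms=4/7b
10) 3609.023ms=32/7b +451.128ms=4/7b
11) 4060.15ms=36/7b +451.128ms=4/7b
12) 4511.278ms=40/7b +451.128ms=4/7b
13) 4962.406ms=44/7b +451.128ms=4/7b
14) 5413.534ms=48/7b +451.128ms=4/7b
15) 5864.662ms=52/7b +451.128ms=4/7b
Σ=8b of 8 (76bpm 4/4) — PASS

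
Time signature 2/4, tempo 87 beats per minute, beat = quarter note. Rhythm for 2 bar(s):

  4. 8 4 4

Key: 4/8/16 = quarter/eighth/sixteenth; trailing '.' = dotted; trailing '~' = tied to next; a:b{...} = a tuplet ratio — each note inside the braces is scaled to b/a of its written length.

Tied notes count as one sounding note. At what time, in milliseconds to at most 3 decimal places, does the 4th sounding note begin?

1. 0.0ms @ 0 + 1034.483ms (3/2)
2. 1034.483ms @ 3/2 + 344.828ms (1/2)
3. 1379.31ms @ 2 + 689.655ms (1)
4. 2068.966ms @ 3 + 689.655ms (1)

note 4 onset = 3b = 2068.966ms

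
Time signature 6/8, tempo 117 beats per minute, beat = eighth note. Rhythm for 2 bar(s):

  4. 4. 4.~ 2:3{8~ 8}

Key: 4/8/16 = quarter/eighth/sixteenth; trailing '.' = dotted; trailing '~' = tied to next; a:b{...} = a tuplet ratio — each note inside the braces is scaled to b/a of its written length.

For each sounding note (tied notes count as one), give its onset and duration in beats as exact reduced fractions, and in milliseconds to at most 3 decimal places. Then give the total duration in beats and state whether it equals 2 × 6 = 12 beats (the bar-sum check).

1) 0.0ms=0b +1538.462ms=3b
2) 1538.462ms=3b +1538.462ms=3b
3) 3076.923ms=6b +3076.923ms=6b
Σ=12b of 12 (117bpm 6/8) — PASS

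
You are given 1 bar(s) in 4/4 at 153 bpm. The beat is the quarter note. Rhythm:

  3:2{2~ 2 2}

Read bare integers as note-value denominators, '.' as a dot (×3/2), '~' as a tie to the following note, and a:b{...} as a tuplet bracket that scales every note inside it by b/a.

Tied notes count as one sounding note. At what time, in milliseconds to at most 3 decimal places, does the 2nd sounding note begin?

note 2 onset = 8/3b = 1045.752ms

1. 0.0ms @ 0 + 1045.752ms (8/3)
2. 1045.752ms @ 8/3 + 522.876ms (4/3)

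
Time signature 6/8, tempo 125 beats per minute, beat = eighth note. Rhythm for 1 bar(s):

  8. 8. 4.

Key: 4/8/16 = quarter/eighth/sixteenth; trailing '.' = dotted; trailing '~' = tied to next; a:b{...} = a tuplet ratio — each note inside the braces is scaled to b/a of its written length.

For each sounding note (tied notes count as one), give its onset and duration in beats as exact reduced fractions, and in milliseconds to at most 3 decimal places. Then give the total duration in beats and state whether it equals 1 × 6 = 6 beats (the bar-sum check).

1) 0.0ms=0b +720.0ms=3/2b
2) 720.0ms=3/2b +720.0ms=3/2b
3) 1440.0ms=3b +1440.0ms=3b
Σ=6b of 6 (125bpm 6/8) — PASS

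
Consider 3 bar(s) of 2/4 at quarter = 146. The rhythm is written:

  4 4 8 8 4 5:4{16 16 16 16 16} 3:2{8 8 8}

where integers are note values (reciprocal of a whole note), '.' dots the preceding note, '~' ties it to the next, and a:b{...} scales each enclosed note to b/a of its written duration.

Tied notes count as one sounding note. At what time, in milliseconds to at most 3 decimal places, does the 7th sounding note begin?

note 7 onset = 21/5b = 1726.027ms

1. 0.0ms @ 0 + 410.959ms (1)
2. 410.959ms @ 1 + 410.959ms (1)
3. 821.918ms @ 2 + 205.479ms (1/2)
4. 1027.397ms @ 5/2 + 205.479ms (1/2)
5. 1232.877ms @ 3 + 410.959ms (1)
6. 1643.836ms @ 4 + 82.192ms (1/5)
7. 1726.027ms @ 21/5 + 82.192ms (1/5)
8. 1808.219ms @ 22/5 + 82.192ms (1/5)
9. 1890.411ms @ 23/5 + 82.192ms (1/5)
10. 1972.603ms @ 24/5 + 82.192ms (1/5)
11. 2054.795ms @ 5 + 136.986ms (1/3)
12. 2191.781ms @ 16/3 + 136.986ms (1/3)
13. 2328.767ms @ 17/3 + 136.986ms (1/3)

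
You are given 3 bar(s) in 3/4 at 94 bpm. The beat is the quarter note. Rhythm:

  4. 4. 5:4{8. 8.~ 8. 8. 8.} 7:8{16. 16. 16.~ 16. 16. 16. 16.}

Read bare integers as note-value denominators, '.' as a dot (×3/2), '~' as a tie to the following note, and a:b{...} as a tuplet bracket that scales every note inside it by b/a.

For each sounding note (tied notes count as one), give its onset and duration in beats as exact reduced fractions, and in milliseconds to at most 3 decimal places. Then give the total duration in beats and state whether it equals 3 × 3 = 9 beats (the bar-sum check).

1) 0.0ms=0b +957.447ms=3/2b
2) 957.447ms=3/2b +957.447ms=3/2b
3) 1914.894ms=3b +382.979ms=3/5b
4) 2297.872ms=18/5b +765.957ms=6/5b
5) 3063.83ms=24/5b +382.979ms=3/5b
6) 3446.809ms=27/5b +382.979ms=3/5b
7) 3829.787ms=6b +273.556ms=3/7b
8) 4103.343ms=45/7b +273.556ms=3/7b
9) 4376.9ms=48/7b +547.112ms=6/7b
10) 4924.012ms=54/7b +273.556ms=3/7b
11) 5197.568ms=57/7b +273.556ms=3/7b
12) 5471.125ms=60/7b +273.556ms=3/7b
Σ=9b of 9 (94bpm 3/4) — PASS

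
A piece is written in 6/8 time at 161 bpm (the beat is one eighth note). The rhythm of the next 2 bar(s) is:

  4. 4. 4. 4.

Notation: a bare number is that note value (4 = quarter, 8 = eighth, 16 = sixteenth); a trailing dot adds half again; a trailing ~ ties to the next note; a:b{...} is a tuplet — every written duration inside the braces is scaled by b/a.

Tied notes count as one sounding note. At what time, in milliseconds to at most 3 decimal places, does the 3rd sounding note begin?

note 3 onset = 6b = 2236.025ms

1. 0.0ms @ 0 + 1118.012ms (3)
2. 1118.012ms @ 3 + 1118.012ms (3)
3. 2236.025ms @ 6 + 1118.012ms (3)
4. 3354.037ms @ 9 + 1118.012ms (3)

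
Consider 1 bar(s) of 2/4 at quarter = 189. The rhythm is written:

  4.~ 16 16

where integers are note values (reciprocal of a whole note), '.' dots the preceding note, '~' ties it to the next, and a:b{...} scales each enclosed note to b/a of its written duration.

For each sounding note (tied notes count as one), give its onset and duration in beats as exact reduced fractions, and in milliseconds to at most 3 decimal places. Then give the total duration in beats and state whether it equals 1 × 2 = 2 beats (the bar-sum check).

1) 0.0ms=0b +555.556ms=7/4b
2) 555.556ms=7/4b +79.365ms=1/4b
Σ=2b of 2 (189bpm 2/4) — PASS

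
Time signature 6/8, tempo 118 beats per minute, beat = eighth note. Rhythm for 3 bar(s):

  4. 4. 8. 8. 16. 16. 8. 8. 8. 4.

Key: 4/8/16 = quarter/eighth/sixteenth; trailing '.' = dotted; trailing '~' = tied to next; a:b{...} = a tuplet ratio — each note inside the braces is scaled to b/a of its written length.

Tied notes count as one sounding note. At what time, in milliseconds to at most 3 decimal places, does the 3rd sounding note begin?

note 3 onset = 6b = 3050.847ms

1. 0.0ms @ 0 + 1525.424ms (3)
2. 1525.424ms @ 3 + 1525.424ms (3)
3. 3050.847ms @ 6 + 762.712ms (3/2)
4. 3813.559ms @ 15/2 + 762.712ms (3/2)
5. 4576.271ms @ 9 + 381.356ms (3/4)
6. 4957.627ms @ 39/4 + 381.356ms (3/4)
7. 5338.983ms @ 21/2 + 762.712ms (3/2)
8. 6101.695ms @ 12 + 762.712ms (3/2)
9. 6864.407ms @ 27/2 + 762.712ms (3/2)
10. 7627.119ms @ 15 + 1525.424ms (3)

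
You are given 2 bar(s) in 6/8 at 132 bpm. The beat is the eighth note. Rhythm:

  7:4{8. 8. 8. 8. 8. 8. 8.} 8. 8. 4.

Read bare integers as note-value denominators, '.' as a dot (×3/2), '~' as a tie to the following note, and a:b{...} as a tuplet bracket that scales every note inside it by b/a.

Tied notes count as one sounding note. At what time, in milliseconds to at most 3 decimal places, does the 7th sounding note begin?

note 7 onset = 36/7b = 2337.662ms

1. 0.0ms @ 0 + 389.61ms (6/7)
2. 389.61ms @ 6/7 + 389.61ms (6/7)
3. 779.221ms @ 12/7 + 389.61ms (6/7)
4. 1168.831ms @ 18/7 + 389.61ms (6/7)
5. 1558.442ms @ 24/7 + 389.61ms (6/7)
6. 1948.052ms @ 30/7 + 389.61ms (6/7)
7. 2337.662ms @ 36/7 + 389.61ms (6/7)
8. 2727.273ms @ 6 + 681.818ms (3/2)
9. 3409.091ms @ 15/2 + 681.818ms (3/2)
10. 4090.909ms @ 9 + 1363.636ms (3)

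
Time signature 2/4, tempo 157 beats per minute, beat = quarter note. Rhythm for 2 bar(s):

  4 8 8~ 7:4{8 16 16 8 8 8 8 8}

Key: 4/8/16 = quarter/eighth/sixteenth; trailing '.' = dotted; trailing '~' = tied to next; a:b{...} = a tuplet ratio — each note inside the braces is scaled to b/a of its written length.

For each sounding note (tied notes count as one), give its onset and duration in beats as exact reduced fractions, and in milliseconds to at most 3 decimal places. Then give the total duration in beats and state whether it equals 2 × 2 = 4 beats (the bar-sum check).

1) 0.0ms=0b +382.166ms=1b
2) 382.166ms=1b +191.083ms=1/2b
3) 573.248ms=3/2b +300.273ms=11/14b
4) 873.521ms=16/7b +54.595ms=1/7b
5) 928.116ms=17/7b +54.595ms=1/7b
6) 982.712ms=18/7b +109.19ms=2/7b
7) 1091.902ms=20/7b +109.19ms=2/7b
8) 1201.092ms=22/7b +109.19ms=2/7b
9) 1310.282ms=24/7b +109.19ms=2/7b
10) 1419.472ms=26/7b +109.19ms=2/7b
Σ=4b of 4 (157bpm 2/4) — PASS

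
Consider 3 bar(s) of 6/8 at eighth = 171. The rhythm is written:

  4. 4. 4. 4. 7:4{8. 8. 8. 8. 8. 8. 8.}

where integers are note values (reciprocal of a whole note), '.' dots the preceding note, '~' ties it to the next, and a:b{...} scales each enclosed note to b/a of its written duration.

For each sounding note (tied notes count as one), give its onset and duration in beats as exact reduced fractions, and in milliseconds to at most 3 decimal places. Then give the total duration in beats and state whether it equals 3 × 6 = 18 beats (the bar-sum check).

1) 0.0ms=0b +1052.632ms=3b
2) 1052.632ms=3b +1052.632ms=3b
3) 2105.263ms=6b +1052.632ms=3b
4) 3157.895ms=9b +1052.632ms=3b
5) 4210.526ms=12b +300.752ms=6/7b
6) 4511.278ms=90/7b +300.752ms=6/7b
7) 4812.03ms=96/7b +300.752ms=6/7b
8) 5112.782ms=102/7b +300.752ms=6/7b
9) 5413.534ms=108/7b +300.752ms=6/7b
10) 5714.286ms=114/7b +300.752ms=6/7b
11) 6015.038ms=120/7b +300.752ms=6/7b
Σ=18b of 18 (171bpm 6/8) — PASS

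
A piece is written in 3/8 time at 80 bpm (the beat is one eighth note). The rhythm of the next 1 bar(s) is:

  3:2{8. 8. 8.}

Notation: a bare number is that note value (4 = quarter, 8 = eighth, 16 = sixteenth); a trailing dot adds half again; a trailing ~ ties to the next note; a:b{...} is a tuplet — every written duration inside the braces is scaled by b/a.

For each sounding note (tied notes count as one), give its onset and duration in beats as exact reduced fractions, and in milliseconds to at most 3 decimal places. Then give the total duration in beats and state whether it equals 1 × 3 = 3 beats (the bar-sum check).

1) 0.0ms=0b +750.0ms=1b
2) 750.0ms=1b +750.0ms=1b
3) 1500.0ms=2b +750.0ms=1b
Σ=3b of 3 (80bpm 3/8) — PASS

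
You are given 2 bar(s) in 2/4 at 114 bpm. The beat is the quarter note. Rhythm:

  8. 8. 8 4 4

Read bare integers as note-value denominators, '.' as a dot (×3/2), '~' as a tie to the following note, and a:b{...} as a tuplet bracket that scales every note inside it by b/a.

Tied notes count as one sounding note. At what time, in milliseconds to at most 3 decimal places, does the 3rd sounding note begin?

1. 0.0ms @ 0 + 394.737ms (3/4)
2. 394.737ms @ 3/4 + 394.737ms (3/4)
3. 789.474ms @ 3/2 + 263.158ms (1/2)
4. 1052.632ms @ 2 + 526.316ms (1)
5. 1578.947ms @ 3 + 526.316ms (1)

note 3 onset = 3/2b = 789.474ms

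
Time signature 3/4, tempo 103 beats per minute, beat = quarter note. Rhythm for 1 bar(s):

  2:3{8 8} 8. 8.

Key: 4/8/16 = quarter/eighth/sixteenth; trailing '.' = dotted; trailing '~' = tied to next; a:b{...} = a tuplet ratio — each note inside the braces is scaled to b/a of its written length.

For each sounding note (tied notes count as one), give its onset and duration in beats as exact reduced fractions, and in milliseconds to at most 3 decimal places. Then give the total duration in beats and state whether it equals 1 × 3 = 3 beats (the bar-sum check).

1) 0.0ms=0b +436.893ms=3/4b
2) 436.893ms=3/4b +436.893ms=3/4b
3) 873.786ms=3/2b +436.893ms=3/4b
4) 1310.68ms=9/4b +436.893ms=3/4b
Σ=3b of 3 (103bpm 3/4) — PASS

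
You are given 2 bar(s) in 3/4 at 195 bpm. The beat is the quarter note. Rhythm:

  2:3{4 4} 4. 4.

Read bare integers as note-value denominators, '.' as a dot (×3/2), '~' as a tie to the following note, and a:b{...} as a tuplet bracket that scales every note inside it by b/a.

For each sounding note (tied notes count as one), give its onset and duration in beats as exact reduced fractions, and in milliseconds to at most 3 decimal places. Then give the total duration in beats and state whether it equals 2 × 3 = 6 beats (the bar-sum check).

1) 0.0ms=0b +461.538ms=3/2b
2) 461.538ms=3/2b +461.538ms=3/2b
3) 923.077ms=3b +461.538ms=3/2b
4) 1384.615ms=9/2b +461.538ms=3/2b
Σ=6b of 6 (195bpm 3/4) — PASS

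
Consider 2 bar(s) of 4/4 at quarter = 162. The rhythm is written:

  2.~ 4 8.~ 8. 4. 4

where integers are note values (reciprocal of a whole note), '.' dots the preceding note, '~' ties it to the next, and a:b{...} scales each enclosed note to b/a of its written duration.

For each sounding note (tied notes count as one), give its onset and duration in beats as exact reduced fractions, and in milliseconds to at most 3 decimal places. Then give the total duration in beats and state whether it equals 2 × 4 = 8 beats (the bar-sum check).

1) 0.0ms=0b +1481.481ms=4b
2) 1481.481ms=4b +555.556ms=3/2b
3) 2037.037ms=11/2b +555.556ms=3/2b
4) 2592.593ms=7b +370.37ms=1b
Σ=8b of 8 (162bpm 4/4) — PASS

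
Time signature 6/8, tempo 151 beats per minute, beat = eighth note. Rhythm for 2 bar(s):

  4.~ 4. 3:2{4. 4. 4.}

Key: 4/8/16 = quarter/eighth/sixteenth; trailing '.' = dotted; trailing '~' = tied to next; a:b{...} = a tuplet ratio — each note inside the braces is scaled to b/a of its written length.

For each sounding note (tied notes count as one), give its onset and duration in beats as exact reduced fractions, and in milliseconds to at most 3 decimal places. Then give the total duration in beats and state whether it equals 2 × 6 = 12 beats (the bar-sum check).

1) 0.0ms=0b +2384.106ms=6b
2) 2384.106ms=6b +794.702ms=2b
3) 3178.808ms=8b +794.702ms=2b
4) 3973.51ms=10b +794.702ms=2b
Σ=12b of 12 (151bpm 6/8) — PASS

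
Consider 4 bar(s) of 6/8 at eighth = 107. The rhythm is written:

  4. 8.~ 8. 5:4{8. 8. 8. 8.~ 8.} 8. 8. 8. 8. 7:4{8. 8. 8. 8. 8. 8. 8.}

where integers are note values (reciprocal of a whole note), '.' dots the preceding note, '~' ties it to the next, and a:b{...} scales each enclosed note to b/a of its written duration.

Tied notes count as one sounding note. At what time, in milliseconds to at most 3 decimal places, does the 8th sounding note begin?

note 8 onset = 27/2b = 7570.093ms

1. 0.0ms @ 0 + 1682.243ms (3)
2. 1682.243ms @ 3 + 1682.243ms (3)
3. 3364.486ms @ 6 + 672.897ms (6/5)
4. 4037.383ms @ 36/5 + 672.897ms (6/5)
5. 4710.28ms @ 42/5 + 672.897ms (6/5)
6. 5383.178ms @ 48/5 + 1345.794ms (12/5)
7. 6728.972ms @ 12 + 841.121ms (3/2)
8. 7570.093ms @ 27/2 + 841.121ms (3/2)
9. 8411.215ms @ 15 + 841.121ms (3/2)
10. 9252.336ms @ 33/2 + 841.121ms (3/2)
11. 10093.458ms @ 18 + 480.641ms (6/7)
12. 10574.099ms @ 132/7 + 480.641ms (6/7)
13. 11054.74ms @ 138/7 + 480.641ms (6/7)
14. 11535.381ms @ 144/7 + 480.641ms (6/7)
15. 12016.021ms @ 150/7 + 480.641ms (6/7)
16. 12496.662ms @ 156/7 + 480.641ms (6/7)
17. 12977.303ms @ 162/7 + 480.641ms (6/7)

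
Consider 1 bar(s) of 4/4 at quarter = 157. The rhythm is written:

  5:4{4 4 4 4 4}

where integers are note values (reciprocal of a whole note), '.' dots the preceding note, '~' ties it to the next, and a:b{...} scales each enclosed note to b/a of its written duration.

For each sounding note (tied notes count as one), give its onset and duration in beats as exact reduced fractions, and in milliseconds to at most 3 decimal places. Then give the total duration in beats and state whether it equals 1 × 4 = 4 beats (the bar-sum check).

1) 0.0ms=0b +305.732ms=4/5b
2) 305.732ms=4/5b +305.732ms=4/5b
3) 611.465ms=8/5b +305.732ms=4/5b
4) 917.197ms=12/5b +305.732ms=4/5b
5) 1222.93ms=16/5b +305.732ms=4/5b
Σ=4b of 4 (157bpm 4/4) — PASS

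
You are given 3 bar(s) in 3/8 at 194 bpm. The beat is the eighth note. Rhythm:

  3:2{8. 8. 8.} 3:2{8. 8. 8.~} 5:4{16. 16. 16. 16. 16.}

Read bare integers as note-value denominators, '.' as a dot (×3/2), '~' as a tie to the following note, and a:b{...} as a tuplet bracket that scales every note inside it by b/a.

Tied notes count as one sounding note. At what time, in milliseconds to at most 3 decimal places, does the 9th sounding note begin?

note 9 onset = 39/5b = 2412.371ms

1. 0.0ms @ 0 + 309.278ms (1)
2. 309.278ms @ 1 + 309.278ms (1)
3. 618.557ms @ 2 + 309.278ms (1)
4. 927.835ms @ 3 + 309.278ms (1)
5. 1237.113ms @ 4 + 309.278ms (1)
6. 1546.392ms @ 5 + 494.845ms (8/5)
7. 2041.237ms @ 33/5 + 185.567ms (3/5)
8. 2226.804ms @ 36/5 + 185.567ms (3/5)
9. 2412.371ms @ 39/5 + 185.567ms (3/5)
10. 2597.938ms @ 42/5 + 185.567ms (3/5)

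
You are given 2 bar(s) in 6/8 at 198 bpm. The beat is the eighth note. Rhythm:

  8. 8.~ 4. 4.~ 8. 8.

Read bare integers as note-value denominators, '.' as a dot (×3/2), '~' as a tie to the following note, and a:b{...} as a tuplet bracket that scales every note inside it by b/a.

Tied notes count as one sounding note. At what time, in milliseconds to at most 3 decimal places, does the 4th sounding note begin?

1. 0.0ms @ 0 + 454.545ms (3/2)
2. 454.545ms @ 3/2 + 1363.636ms (9/2)
3. 1818.182ms @ 6 + 1363.636ms (9/2)
4. 3181.818ms @ 21/2 + 454.545ms (3/2)

note 4 onset = 21/2b = 3181.818ms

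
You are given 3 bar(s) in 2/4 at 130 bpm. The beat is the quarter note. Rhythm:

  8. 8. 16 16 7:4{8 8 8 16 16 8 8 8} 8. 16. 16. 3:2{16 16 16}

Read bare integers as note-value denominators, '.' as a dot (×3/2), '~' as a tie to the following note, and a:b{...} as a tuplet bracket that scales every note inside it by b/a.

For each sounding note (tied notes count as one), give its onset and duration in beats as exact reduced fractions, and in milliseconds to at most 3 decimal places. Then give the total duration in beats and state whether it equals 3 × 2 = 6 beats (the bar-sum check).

1) 0.0ms=0b +346.154ms=3/4b
2) 346.154ms=3/4b +346.154ms=3/4b
3) 692.308ms=3/2b +115.385ms=1/4b
4) 807.692ms=7/4b +115.385ms=1/4b
5) 923.077ms=2b +131.868ms=2/7b
6) 1054.945ms=16/7b +131.868ms=2/7b
7) 1186.813ms=18/7b +131.868ms=2/7b
8) 1318.681ms=20/7b +65.934ms=1/7b
9) 1384.615ms=3b +65.934ms=1/7b
10) 1450.549ms=22/7b +131.868ms=2/7b
11) 1582.418ms=24/7b +131.868ms=2/7b
12) 1714.286ms=26/7b +131.868ms=2/7b
13) 1846.154ms=4b +346.154ms=3/4b
14) 2192.308ms=19/4b +173.077ms=3/8b
15) 2365.385ms=41/8b +173.077ms=3/8b
16) 2538.462ms=11/2b +76.923ms=1/6b
17) 2615.385ms=17/3b +76.923ms=1/6b
18) 2692.308ms=35/6b +76.923ms=1/6b
Σ=6b of 6 (130bpm 2/4) — PASS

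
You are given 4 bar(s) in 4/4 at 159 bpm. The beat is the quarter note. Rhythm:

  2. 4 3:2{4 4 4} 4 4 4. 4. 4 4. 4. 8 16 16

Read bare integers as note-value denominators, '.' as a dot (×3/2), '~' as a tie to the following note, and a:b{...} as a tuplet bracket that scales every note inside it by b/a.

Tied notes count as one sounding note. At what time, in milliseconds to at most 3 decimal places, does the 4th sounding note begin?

1. 0.0ms @ 0 + 1132.075ms (3)
2. 1132.075ms @ 3 + 377.358ms (1)
3. 1509.434ms @ 4 + 251.572ms (2/3)
4. 1761.006ms @ 14/3 + 251.572ms (2/3)
5. 2012.579ms @ 16/3 + 251.572ms (2/3)
6. 2264.151ms @ 6 + 377.358ms (1)
7. 2641.509ms @ 7 + 377.358ms (1)
8. 3018.868ms @ 8 + 566.038ms (3/2)
9. 3584.906ms @ 19/2 + 566.038ms (3/2)
10. 4150.943ms @ 11 + 377.358ms (1)
11. 4528.302ms @ 12 + 566.038ms (3/2)
12. 5094.34ms @ 27/2 + 566.038ms (3/2)
13. 5660.377ms @ 15 + 188.679ms (1/2)
14. 5849.057ms @ 31/2 + 94.34ms (1/4)
15. 5943.396ms @ 63/4 + 94.34ms (1/4)

note 4 onset = 14/3b = 1761.006ms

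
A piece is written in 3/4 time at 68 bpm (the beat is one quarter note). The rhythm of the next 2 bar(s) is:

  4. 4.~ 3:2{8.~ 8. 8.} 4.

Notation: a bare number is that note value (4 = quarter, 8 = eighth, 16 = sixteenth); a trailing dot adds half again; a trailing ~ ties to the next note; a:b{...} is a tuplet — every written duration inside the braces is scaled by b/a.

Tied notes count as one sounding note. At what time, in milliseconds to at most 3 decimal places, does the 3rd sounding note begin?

note 3 onset = 4b = 3529.412ms

1. 0.0ms @ 0 + 1323.529ms (3/2)
2. 1323.529ms @ 3/2 + 2205.882ms (5/2)
3. 3529.412ms @ 4 + 441.176ms (1/2)
4. 3970.588ms @ 9/2 + 1323.529ms (3/2)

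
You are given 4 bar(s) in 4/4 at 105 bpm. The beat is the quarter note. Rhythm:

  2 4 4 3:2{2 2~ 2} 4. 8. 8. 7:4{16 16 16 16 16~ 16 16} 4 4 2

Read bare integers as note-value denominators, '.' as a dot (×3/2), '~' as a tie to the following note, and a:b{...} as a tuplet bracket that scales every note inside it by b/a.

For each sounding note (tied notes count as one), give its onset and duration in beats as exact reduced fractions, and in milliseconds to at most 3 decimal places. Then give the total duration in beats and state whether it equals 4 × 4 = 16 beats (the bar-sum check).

1) 0.0ms=0b +1142.857ms=2b
2) 1142.857ms=2b +571.429ms=1b
3) 1714.286ms=3b +571.429ms=1b
4) 2285.714ms=4b +761.905ms=4/3b
5) 3047.619ms=16/3b +1523.81ms=8/3b
6) 4571.429ms=8b +857.143ms=3/2b
7) 5428.571ms=19/2b +428.571ms=3/4b
8) 5857.143ms=41/4b +428.571ms=3/4b
9) 6285.714ms=11b +81.633ms=1/7b
10) 6367.347ms=78/7b +81.633ms=1/7b
11) 6448.98ms=79/7b +81.633ms=1/7b
12) 6530.612ms=80/7b +81.633ms=1/7b
13) 6612.245ms=81/7b +163.265ms=2/7b
14) 6775.51ms=83/7b +81.633ms=1/7b
15) 6857.143ms=12b +571.429ms=1b
16) 7428.571ms=13b +571.429ms=1b
17) 8000.0ms=14b +1142.857ms=2b
Σ=16b of 16 (105bpm 4/4) — PASS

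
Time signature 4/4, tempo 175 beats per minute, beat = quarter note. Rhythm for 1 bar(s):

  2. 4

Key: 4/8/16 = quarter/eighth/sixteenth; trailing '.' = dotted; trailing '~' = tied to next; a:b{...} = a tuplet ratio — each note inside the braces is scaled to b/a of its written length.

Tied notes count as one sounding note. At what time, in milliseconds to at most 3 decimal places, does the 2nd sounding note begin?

1. 0.0ms @ 0 + 1028.571ms (3)
2. 1028.571ms @ 3 + 342.857ms (1)

note 2 onset = 3b = 1028.571ms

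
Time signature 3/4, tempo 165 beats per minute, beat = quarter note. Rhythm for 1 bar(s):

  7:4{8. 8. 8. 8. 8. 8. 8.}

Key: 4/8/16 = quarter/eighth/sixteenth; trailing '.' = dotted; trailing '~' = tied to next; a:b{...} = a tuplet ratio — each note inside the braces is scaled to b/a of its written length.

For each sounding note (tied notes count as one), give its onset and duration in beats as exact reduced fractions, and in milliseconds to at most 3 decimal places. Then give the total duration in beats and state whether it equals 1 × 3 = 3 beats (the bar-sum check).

1) 0.0ms=0b +155.844ms=3/7b
2) 155.844ms=3/7b +155.844ms=3/7b
3) 311.688ms=6/7b +155.844ms=3/7b
4) 467.532ms=9/7b +155.844ms=3/7b
5) 623.377ms=12/7b +155.844ms=3/7b
6) 779.221ms=15/7b +155.844ms=3/7b
7) 935.065ms=18/7b +155.844ms=3/7b
Σ=3b of 3 (165bpm 3/4) — PASS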